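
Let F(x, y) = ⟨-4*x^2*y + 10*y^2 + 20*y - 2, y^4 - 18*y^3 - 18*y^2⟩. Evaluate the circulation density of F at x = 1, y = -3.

44

∂F₂/∂x = 0
∂F₁/∂y = -4*x^2 + 20*y + 20
Scalar curl = 4*x^2 - 20*y - 20
At (1, -3): 44.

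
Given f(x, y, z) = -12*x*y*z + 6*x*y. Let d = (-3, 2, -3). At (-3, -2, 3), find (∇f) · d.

216

∂f/∂x = -12*y*z + 6*y
∂f/∂y = -12*x*z + 6*x
∂f/∂z = -12*x*y
∇f at (-3, -2, 3) = (60, 90, -72)
∇f · d = (60)(-3) + (90)(2) + (-72)(-3) = 216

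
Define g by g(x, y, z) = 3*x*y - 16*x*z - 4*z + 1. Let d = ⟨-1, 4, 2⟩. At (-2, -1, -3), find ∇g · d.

-13

∂g/∂x = 3*y - 16*z
∂g/∂y = 3*x
∂g/∂z = -16*x - 4
∇g at (-2, -1, -3) = (45, -6, 28)
∇g · d = (45)(-1) + (-6)(4) + (28)(2) = -13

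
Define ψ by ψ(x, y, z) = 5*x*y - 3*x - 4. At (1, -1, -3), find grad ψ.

∂ψ/∂x = 5*y - 3
∂ψ/∂y = 5*x
∂ψ/∂z = 0
∇ψ = (5*y - 3, 5*x, 0)
At (1, -1, -3): (-8, 5, 0).

(-8, 5, 0)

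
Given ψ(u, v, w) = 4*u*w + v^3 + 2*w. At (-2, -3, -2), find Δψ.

∂²ψ/∂u² = 0
∂²ψ/∂v² = 6*v
∂²ψ/∂w² = 0
∇²ψ = 6*v
At (-2, -3, -2): -18.

-18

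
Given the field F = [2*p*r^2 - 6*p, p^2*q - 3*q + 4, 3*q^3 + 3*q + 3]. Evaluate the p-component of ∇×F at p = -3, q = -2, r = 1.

39

(∇×F)_1 = ∂F₃/∂q − ∂F₂/∂r
= 9*q^2 + 3 − (0)
= 9*q^2 + 3
At (-3, -2, 1): 39.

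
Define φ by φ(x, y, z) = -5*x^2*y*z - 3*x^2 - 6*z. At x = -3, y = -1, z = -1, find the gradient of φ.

(48, 45, 39)

∂φ/∂x = -10*x*y*z - 6*x
∂φ/∂y = -5*x^2*z
∂φ/∂z = -5*x^2*y - 6
∇φ = (-10*x*y*z - 6*x, -5*x^2*z, -5*x^2*y - 6)
At (-3, -1, -1): (48, 45, 39).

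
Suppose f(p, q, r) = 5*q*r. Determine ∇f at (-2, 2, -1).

(0, -5, 10)

∂f/∂p = 0
∂f/∂q = 5*r
∂f/∂r = 5*q
∇f = (0, 5*r, 5*q)
At (-2, 2, -1): (0, -5, 10).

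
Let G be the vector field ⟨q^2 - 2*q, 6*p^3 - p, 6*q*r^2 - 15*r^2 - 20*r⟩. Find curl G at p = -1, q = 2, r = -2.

(24, 0, 15)

(∇×G)₁ = ∂G₃/∂q − ∂G₂/∂r = 6*r^2
(∇×G)₂ = ∂G₁/∂r − ∂G₃/∂p = 0
(∇×G)₃ = ∂G₂/∂p − ∂G₁/∂q = 18*p^2 - 2*q + 1
∇×G = (6*r^2, 0, 18*p^2 - 2*q + 1)
At (-1, 2, -2): (24, 0, 15).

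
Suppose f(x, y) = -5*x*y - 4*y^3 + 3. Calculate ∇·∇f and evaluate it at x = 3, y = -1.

∂²f/∂x² = 0
∂²f/∂y² = -24*y
∇²f = -24*y
At (3, -1): 24.

24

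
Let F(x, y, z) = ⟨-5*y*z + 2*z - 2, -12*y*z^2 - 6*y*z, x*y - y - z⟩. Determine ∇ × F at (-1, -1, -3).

(64, 8, -15)

(∇×F)₁ = ∂F₃/∂y − ∂F₂/∂z = x + 24*y*z + 6*y - 1
(∇×F)₂ = ∂F₁/∂z − ∂F₃/∂x = -6*y + 2
(∇×F)₃ = ∂F₂/∂x − ∂F₁/∂y = 5*z
∇×F = (x + 24*y*z + 6*y - 1, -6*y + 2, 5*z)
At (-1, -1, -3): (64, 8, -15).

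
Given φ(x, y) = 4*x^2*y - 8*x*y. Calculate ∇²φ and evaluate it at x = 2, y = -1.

∂²φ/∂x² = 8*y
∂²φ/∂y² = 0
∇²φ = 8*y
At (2, -1): -8.

-8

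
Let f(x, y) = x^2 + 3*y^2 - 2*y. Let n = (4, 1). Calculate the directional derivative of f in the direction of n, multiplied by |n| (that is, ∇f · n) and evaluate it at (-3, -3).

∂f/∂x = 2*x
∂f/∂y = 6*y - 2
∇f at (-3, -3) = (-6, -20)
∇f · n = (-6)(4) + (-20)(1) = -44

-44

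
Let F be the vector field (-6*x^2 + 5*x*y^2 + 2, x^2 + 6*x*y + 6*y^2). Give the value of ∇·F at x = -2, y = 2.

∂F₁/∂x = -12*x + 5*y^2
∂F₂/∂y = 6*x + 12*y
∇·F = -6*x + 5*y^2 + 12*y
At (-2, 2): 56.

56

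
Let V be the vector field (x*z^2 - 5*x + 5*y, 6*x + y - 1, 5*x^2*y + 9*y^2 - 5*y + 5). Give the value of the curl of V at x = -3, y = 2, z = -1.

(∇×V)₁ = ∂V₃/∂y − ∂V₂/∂z = 5*x^2 + 18*y - 5
(∇×V)₂ = ∂V₁/∂z − ∂V₃/∂x = -10*x*y + 2*x*z
(∇×V)₃ = ∂V₂/∂x − ∂V₁/∂y = 1
∇×V = (5*x^2 + 18*y - 5, -10*x*y + 2*x*z, 1)
At (-3, 2, -1): (76, 66, 1).

(76, 66, 1)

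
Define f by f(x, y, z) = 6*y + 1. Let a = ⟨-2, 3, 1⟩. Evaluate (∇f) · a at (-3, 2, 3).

18

∂f/∂x = 0
∂f/∂y = 6
∂f/∂z = 0
∇f at (-3, 2, 3) = (0, 6, 0)
∇f · a = (0)(-2) + (6)(3) + (0)(1) = 18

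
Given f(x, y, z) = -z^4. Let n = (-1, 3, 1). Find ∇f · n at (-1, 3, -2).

32

∂f/∂x = 0
∂f/∂y = 0
∂f/∂z = -4*z^3
∇f at (-1, 3, -2) = (0, 0, 32)
∇f · n = (0)(-1) + (0)(3) + (32)(1) = 32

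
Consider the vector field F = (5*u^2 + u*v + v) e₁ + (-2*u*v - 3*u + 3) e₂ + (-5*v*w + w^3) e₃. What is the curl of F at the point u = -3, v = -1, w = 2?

(-10, 0, 1)

(∇×F)₁ = ∂F₃/∂v − ∂F₂/∂w = -5*w
(∇×F)₂ = ∂F₁/∂w − ∂F₃/∂u = 0
(∇×F)₃ = ∂F₂/∂u − ∂F₁/∂v = -u - 2*v - 4
∇×F = (-5*w, 0, -u - 2*v - 4)
At (-3, -1, 2): (-10, 0, 1).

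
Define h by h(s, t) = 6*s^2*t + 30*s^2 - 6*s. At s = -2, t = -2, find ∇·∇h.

∂²h/∂s² = 12*(t + 5)
∂²h/∂t² = 0
∇²h = 12*t + 60
At (-2, -2): 36.

36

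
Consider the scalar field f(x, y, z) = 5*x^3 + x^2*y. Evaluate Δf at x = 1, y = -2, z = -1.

26

∂²f/∂x² = 2*(15*x + y)
∂²f/∂y² = 0
∂²f/∂z² = 0
∇²f = 30*x + 2*y
At (1, -2, -1): 26.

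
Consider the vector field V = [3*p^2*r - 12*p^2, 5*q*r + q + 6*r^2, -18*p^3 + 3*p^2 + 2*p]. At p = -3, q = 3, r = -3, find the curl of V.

(∇×V)₁ = ∂V₃/∂q − ∂V₂/∂r = -5*q - 12*r
(∇×V)₂ = ∂V₁/∂r − ∂V₃/∂p = 57*p^2 - 6*p - 2
(∇×V)₃ = ∂V₂/∂p − ∂V₁/∂q = 0
∇×V = (-5*q - 12*r, 57*p^2 - 6*p - 2, 0)
At (-3, 3, -3): (21, 529, 0).

(21, 529, 0)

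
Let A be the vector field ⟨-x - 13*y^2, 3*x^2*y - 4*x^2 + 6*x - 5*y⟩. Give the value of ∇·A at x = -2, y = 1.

∂A₁/∂x = -1
∂A₂/∂y = 3*x^2 - 5
∇·A = 3*x^2 - 6
At (-2, 1): 6.

6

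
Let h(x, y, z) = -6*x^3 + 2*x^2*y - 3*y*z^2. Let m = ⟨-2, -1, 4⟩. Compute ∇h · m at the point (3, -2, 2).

462

∂h/∂x = -18*x^2 + 4*x*y
∂h/∂y = 2*x^2 - 3*z^2
∂h/∂z = -6*y*z
∇h at (3, -2, 2) = (-186, 6, 24)
∇h · m = (-186)(-2) + (6)(-1) + (24)(4) = 462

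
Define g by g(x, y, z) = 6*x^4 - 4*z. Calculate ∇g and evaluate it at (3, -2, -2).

(648, 0, -4)

∂g/∂x = 24*x^3
∂g/∂y = 0
∂g/∂z = -4
∇g = (24*x^3, 0, -4)
At (3, -2, -2): (648, 0, -4).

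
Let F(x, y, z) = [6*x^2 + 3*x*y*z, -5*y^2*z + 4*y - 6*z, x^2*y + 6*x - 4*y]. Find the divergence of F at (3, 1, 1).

33

∂F₁/∂x = 12*x + 3*y*z
∂F₂/∂y = -10*y*z + 4
∂F₃/∂z = 0
∇·F = 12*x - 7*y*z + 4
At (3, 1, 1): 33.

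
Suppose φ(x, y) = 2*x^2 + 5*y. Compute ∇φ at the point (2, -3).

∂φ/∂x = 4*x
∂φ/∂y = 5
∇φ = (4*x, 5)
At (2, -3): (8, 5).

(8, 5)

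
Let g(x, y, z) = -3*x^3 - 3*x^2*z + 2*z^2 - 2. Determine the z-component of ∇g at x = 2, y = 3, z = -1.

(∇g)_3 = ∂g/∂z = -3*x^2 + 4*z
At (2, 3, -1): -16.

-16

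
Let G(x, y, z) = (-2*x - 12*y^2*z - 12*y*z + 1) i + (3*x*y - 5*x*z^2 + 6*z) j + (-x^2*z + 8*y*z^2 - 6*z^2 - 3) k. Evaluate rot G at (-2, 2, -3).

(126, -60, -219)

(∇×G)₁ = ∂G₃/∂y − ∂G₂/∂z = 10*x*z + 8*z^2 - 6
(∇×G)₂ = ∂G₁/∂z − ∂G₃/∂x = 2*x*z - 12*y^2 - 12*y
(∇×G)₃ = ∂G₂/∂x − ∂G₁/∂y = 24*y*z + 3*y - 5*z^2 + 12*z
∇×G = (10*x*z + 8*z^2 - 6, 2*x*z - 12*y^2 - 12*y, 24*y*z + 3*y - 5*z^2 + 12*z)
At (-2, 2, -3): (126, -60, -219).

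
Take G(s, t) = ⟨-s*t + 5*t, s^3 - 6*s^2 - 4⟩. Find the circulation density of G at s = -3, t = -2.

55

∂G₂/∂s = 3*s^2 - 12*s
∂G₁/∂t = -s + 5
Scalar curl = 3*s^2 - 11*s - 5
At (-3, -2): 55.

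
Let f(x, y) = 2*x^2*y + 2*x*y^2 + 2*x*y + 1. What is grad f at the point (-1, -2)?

∂f/∂x = 4*x*y + 2*y^2 + 2*y
∂f/∂y = 2*x^2 + 4*x*y + 2*x
∇f = (4*x*y + 2*y^2 + 2*y, 2*x^2 + 4*x*y + 2*x)
At (-1, -2): (12, 8).

(12, 8)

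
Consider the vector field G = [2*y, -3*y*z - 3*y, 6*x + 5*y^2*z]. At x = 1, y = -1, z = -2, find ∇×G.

(∇×G)₁ = ∂G₃/∂y − ∂G₂/∂z = 10*y*z + 3*y
(∇×G)₂ = ∂G₁/∂z − ∂G₃/∂x = -6
(∇×G)₃ = ∂G₂/∂x − ∂G₁/∂y = -2
∇×G = (10*y*z + 3*y, -6, -2)
At (1, -1, -2): (17, -6, -2).

(17, -6, -2)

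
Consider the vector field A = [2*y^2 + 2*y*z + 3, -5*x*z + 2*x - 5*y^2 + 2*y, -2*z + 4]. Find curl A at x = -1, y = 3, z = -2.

(∇×A)₁ = ∂A₃/∂y − ∂A₂/∂z = 5*x
(∇×A)₂ = ∂A₁/∂z − ∂A₃/∂x = 2*y
(∇×A)₃ = ∂A₂/∂x − ∂A₁/∂y = -4*y - 7*z + 2
∇×A = (5*x, 2*y, -4*y - 7*z + 2)
At (-1, 3, -2): (-5, 6, 4).

(-5, 6, 4)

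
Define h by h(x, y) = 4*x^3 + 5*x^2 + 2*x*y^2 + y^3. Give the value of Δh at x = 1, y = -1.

32

∂²h/∂x² = 2*(12*x + 5)
∂²h/∂y² = 2*(2*x + 3*y)
∇²h = 28*x + 6*y + 10
At (1, -1): 32.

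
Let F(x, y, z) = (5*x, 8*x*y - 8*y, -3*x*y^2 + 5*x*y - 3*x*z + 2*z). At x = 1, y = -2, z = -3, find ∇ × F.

(∇×F)₁ = ∂F₃/∂y − ∂F₂/∂z = -6*x*y + 5*x
(∇×F)₂ = ∂F₁/∂z − ∂F₃/∂x = 3*y^2 - 5*y + 3*z
(∇×F)₃ = ∂F₂/∂x − ∂F₁/∂y = 8*y
∇×F = (-6*x*y + 5*x, 3*y^2 - 5*y + 3*z, 8*y)
At (1, -2, -3): (17, 13, -16).

(17, 13, -16)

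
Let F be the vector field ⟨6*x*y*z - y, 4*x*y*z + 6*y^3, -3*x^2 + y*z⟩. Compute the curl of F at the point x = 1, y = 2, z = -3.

(∇×F)₁ = ∂F₃/∂y − ∂F₂/∂z = -4*x*y + z
(∇×F)₂ = ∂F₁/∂z − ∂F₃/∂x = 6*x*y + 6*x
(∇×F)₃ = ∂F₂/∂x − ∂F₁/∂y = -6*x*z + 4*y*z + 1
∇×F = (-4*x*y + z, 6*x*y + 6*x, -6*x*z + 4*y*z + 1)
At (1, 2, -3): (-11, 18, -5).

(-11, 18, -5)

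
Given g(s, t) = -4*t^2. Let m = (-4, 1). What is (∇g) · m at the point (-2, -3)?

24

∂g/∂s = 0
∂g/∂t = -8*t
∇g at (-2, -3) = (0, 24)
∇g · m = (0)(-4) + (24)(1) = 24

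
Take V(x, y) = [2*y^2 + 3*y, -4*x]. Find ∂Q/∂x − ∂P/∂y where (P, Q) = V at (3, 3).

-19

∂V₂/∂x = -4
∂V₁/∂y = 4*y + 3
Scalar curl = -4*y - 7
At (3, 3): -19.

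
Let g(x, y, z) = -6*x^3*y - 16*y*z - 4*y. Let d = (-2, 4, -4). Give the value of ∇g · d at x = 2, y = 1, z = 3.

-192

∂g/∂x = -18*x^2*y
∂g/∂y = -6*x^3 - 16*z - 4
∂g/∂z = -16*y
∇g at (2, 1, 3) = (-72, -100, -16)
∇g · d = (-72)(-2) + (-100)(4) + (-16)(-4) = -192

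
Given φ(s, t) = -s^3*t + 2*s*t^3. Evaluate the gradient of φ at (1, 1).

∂φ/∂s = -3*s^2*t + 2*t^3
∂φ/∂t = -s^3 + 6*s*t^2
∇φ = (-3*s^2*t + 2*t^3, -s^3 + 6*s*t^2)
At (1, 1): (-1, 5).

(-1, 5)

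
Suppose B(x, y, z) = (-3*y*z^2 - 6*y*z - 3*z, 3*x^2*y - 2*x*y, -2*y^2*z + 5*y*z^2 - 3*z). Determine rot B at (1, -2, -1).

(∇×B)₁ = ∂B₃/∂y − ∂B₂/∂z = -4*y*z + 5*z^2
(∇×B)₂ = ∂B₁/∂z − ∂B₃/∂x = -6*y*z - 6*y - 3
(∇×B)₃ = ∂B₂/∂x − ∂B₁/∂y = 6*x*y - 2*y + 3*z^2 + 6*z
∇×B = (-4*y*z + 5*z^2, -6*y*z - 6*y - 3, 6*x*y - 2*y + 3*z^2 + 6*z)
At (1, -2, -1): (-3, -3, -11).

(-3, -3, -11)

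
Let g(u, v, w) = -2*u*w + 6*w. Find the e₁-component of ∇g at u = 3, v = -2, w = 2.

-4

(∇g)_1 = ∂g/∂u = -2*w
At (3, -2, 2): -4.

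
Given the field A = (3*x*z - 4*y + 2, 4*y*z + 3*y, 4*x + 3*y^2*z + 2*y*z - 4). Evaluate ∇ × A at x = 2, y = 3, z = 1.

(∇×A)₁ = ∂A₃/∂y − ∂A₂/∂z = 6*y*z - 4*y + 2*z
(∇×A)₂ = ∂A₁/∂z − ∂A₃/∂x = 3*x - 4
(∇×A)₃ = ∂A₂/∂x − ∂A₁/∂y = 4
∇×A = (6*y*z - 4*y + 2*z, 3*x - 4, 4)
At (2, 3, 1): (8, 2, 4).

(8, 2, 4)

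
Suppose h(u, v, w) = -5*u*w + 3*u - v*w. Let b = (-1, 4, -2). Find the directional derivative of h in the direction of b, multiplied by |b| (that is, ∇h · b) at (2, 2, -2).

∂h/∂u = -5*w + 3
∂h/∂v = -w
∂h/∂w = -5*u - v
∇h at (2, 2, -2) = (13, 2, -12)
∇h · b = (13)(-1) + (2)(4) + (-12)(-2) = 19

19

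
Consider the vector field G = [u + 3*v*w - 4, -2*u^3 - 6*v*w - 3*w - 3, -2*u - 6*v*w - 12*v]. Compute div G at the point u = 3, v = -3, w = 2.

∂G₁/∂u = 1
∂G₂/∂v = -6*w
∂G₃/∂w = -6*v
∇·G = -6*v - 6*w + 1
At (3, -3, 2): 7.

7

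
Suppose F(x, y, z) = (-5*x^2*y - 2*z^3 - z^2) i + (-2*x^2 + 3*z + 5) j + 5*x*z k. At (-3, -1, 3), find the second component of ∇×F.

-75

(∇×F)_2 = ∂F₁/∂z − ∂F₃/∂x
= -6*z^2 - 2*z − (5*z)
= -6*z^2 - 7*z
At (-3, -1, 3): -75.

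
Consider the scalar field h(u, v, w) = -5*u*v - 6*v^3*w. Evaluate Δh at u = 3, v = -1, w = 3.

108

∂²h/∂u² = 0
∂²h/∂v² = -36*v*w
∂²h/∂w² = 0
∇²h = -36*v*w
At (3, -1, 3): 108.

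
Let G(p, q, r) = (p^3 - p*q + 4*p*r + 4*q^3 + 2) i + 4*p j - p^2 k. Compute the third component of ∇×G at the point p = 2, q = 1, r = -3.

-6

(∇×G)_3 = ∂G₂/∂p − ∂G₁/∂q
= 4 − (-p + 12*q^2)
= p - 12*q^2 + 4
At (2, 1, -3): -6.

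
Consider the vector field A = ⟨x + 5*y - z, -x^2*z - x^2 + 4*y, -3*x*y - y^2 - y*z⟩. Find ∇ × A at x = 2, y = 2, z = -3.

(∇×A)₁ = ∂A₃/∂y − ∂A₂/∂z = x^2 - 3*x - 2*y - z
(∇×A)₂ = ∂A₁/∂z − ∂A₃/∂x = 3*y - 1
(∇×A)₃ = ∂A₂/∂x − ∂A₁/∂y = -2*x*z - 2*x - 5
∇×A = (x^2 - 3*x - 2*y - z, 3*y - 1, -2*x*z - 2*x - 5)
At (2, 2, -3): (-3, 5, 3).

(-3, 5, 3)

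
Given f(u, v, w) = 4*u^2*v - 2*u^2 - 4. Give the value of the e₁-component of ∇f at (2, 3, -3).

(∇f)_1 = ∂f/∂u = 8*u*v - 4*u
At (2, 3, -3): 40.

40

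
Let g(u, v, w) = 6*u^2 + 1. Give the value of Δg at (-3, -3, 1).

∂²g/∂u² = 12
∂²g/∂v² = 0
∂²g/∂w² = 0
∇²g = 12
At (-3, -3, 1): 12.

12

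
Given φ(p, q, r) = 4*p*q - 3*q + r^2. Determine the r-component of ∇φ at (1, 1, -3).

-6

(∇φ)_3 = ∂φ/∂r = 2*r
At (1, 1, -3): -6.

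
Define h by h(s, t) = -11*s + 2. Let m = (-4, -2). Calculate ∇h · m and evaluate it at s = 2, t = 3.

44

∂h/∂s = -11
∂h/∂t = 0
∇h at (2, 3) = (-11, 0)
∇h · m = (-11)(-4) + (0)(-2) = 44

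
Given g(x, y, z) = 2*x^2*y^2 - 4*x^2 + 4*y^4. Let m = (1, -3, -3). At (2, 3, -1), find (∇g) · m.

∂g/∂x = 4*x*y^2 - 8*x
∂g/∂y = 4*x^2*y + 16*y^3
∂g/∂z = 0
∇g at (2, 3, -1) = (56, 480, 0)
∇g · m = (56)(1) + (480)(-3) + (0)(-3) = -1384

-1384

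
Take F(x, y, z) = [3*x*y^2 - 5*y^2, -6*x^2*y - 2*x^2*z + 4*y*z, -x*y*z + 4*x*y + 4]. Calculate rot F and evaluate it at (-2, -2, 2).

(12, 4, -76)

(∇×F)₁ = ∂F₃/∂y − ∂F₂/∂z = 2*x^2 - x*z + 4*x - 4*y
(∇×F)₂ = ∂F₁/∂z − ∂F₃/∂x = y*z - 4*y
(∇×F)₃ = ∂F₂/∂x − ∂F₁/∂y = -18*x*y - 4*x*z + 10*y
∇×F = (2*x^2 - x*z + 4*x - 4*y, y*z - 4*y, -18*x*y - 4*x*z + 10*y)
At (-2, -2, 2): (12, 4, -76).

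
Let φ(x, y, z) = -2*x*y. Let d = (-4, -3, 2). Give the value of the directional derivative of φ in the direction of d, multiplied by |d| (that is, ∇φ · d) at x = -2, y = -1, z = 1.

-20

∂φ/∂x = -2*y
∂φ/∂y = -2*x
∂φ/∂z = 0
∇φ at (-2, -1, 1) = (2, 4, 0)
∇φ · d = (2)(-4) + (4)(-3) + (0)(2) = -20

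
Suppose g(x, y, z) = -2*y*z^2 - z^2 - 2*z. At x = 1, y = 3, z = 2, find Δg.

-14

∂²g/∂x² = 0
∂²g/∂y² = 0
∂²g/∂z² = -2*(2*y + 1)
∇²g = -4*y - 2
At (1, 3, 2): -14.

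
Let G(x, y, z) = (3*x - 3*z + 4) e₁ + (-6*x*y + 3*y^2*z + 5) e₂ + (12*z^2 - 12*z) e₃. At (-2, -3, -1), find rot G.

(-27, -3, 18)

(∇×G)₁ = ∂G₃/∂y − ∂G₂/∂z = -3*y^2
(∇×G)₂ = ∂G₁/∂z − ∂G₃/∂x = -3
(∇×G)₃ = ∂G₂/∂x − ∂G₁/∂y = -6*y
∇×G = (-3*y^2, -3, -6*y)
At (-2, -3, -1): (-27, -3, 18).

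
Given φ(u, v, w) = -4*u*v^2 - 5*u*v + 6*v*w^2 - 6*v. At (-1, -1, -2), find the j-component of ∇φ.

15

(∇φ)_2 = ∂φ/∂v = -8*u*v - 5*u + 6*w^2 - 6
At (-1, -1, -2): 15.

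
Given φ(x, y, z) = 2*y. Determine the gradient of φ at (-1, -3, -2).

∂φ/∂x = 0
∂φ/∂y = 2
∂φ/∂z = 0
∇φ = (0, 2, 0)
At (-1, -3, -2): (0, 2, 0).

(0, 2, 0)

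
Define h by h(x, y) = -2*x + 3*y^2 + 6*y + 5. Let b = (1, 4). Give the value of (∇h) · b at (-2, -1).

∂h/∂x = -2
∂h/∂y = 6*y + 6
∇h at (-2, -1) = (-2, 0)
∇h · b = (-2)(1) + (0)(4) = -2

-2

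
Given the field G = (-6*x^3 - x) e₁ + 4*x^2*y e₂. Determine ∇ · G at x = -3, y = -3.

∂G₁/∂x = -18*x^2 - 1
∂G₂/∂y = 4*x^2
∇·G = -14*x^2 - 1
At (-3, -3): -127.

-127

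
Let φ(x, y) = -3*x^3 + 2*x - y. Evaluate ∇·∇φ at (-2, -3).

∂²φ/∂x² = -18*x
∂²φ/∂y² = 0
∇²φ = -18*x
At (-2, -3): 36.

36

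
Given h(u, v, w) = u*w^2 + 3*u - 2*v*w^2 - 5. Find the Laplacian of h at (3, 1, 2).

∂²h/∂u² = 0
∂²h/∂v² = 0
∂²h/∂w² = 2*(u - 2*v)
∇²h = 2*u - 4*v
At (3, 1, 2): 2.

2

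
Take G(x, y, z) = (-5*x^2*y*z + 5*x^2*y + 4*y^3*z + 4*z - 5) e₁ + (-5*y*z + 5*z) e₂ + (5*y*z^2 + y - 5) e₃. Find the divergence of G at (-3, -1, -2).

∂G₁/∂x = -10*x*y*z + 10*x*y
∂G₂/∂y = -5*z
∂G₃/∂z = 10*y*z
∇·G = -10*x*y*z + 10*x*y + 10*y*z - 5*z
At (-3, -1, -2): 120.

120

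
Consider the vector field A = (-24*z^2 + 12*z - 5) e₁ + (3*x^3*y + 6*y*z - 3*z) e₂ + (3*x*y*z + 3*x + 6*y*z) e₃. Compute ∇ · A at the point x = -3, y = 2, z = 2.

-75

∂A₁/∂x = 0
∂A₂/∂y = 3*x^3 + 6*z
∂A₃/∂z = 3*x*y + 6*y
∇·A = 3*x^3 + 3*x*y + 6*y + 6*z
At (-3, 2, 2): -75.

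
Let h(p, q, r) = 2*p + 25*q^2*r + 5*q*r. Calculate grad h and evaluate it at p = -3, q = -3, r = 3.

∂h/∂p = 2
∂h/∂q = 50*q*r + 5*r
∂h/∂r = 25*q^2 + 5*q
∇h = (2, 50*q*r + 5*r, 25*q^2 + 5*q)
At (-3, -3, 3): (2, -435, 210).

(2, -435, 210)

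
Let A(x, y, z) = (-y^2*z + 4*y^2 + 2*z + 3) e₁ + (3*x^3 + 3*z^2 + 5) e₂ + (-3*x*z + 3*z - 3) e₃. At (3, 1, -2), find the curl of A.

(∇×A)₁ = ∂A₃/∂y − ∂A₂/∂z = -6*z
(∇×A)₂ = ∂A₁/∂z − ∂A₃/∂x = -y^2 + 3*z + 2
(∇×A)₃ = ∂A₂/∂x − ∂A₁/∂y = 9*x^2 + 2*y*z - 8*y
∇×A = (-6*z, -y^2 + 3*z + 2, 9*x^2 + 2*y*z - 8*y)
At (3, 1, -2): (12, -5, 69).

(12, -5, 69)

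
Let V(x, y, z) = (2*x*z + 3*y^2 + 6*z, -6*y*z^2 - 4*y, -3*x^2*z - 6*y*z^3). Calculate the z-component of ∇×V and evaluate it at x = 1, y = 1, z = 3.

(∇×V)_3 = ∂V₂/∂x − ∂V₁/∂y
= 0 − (6*y)
= -6*y
At (1, 1, 3): -6.

-6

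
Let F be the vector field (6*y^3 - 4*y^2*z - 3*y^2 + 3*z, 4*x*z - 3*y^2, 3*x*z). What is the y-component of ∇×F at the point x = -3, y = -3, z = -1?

(∇×F)_2 = ∂F₁/∂z − ∂F₃/∂x
= -4*y^2 + 3 − (3*z)
= -4*y^2 - 3*z + 3
At (-3, -3, -1): -30.

-30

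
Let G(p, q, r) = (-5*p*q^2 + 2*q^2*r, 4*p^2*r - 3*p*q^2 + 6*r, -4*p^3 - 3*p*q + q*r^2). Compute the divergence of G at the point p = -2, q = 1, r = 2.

∂G₁/∂p = -5*q^2
∂G₂/∂q = -6*p*q
∂G₃/∂r = 2*q*r
∇·G = -6*p*q - 5*q^2 + 2*q*r
At (-2, 1, 2): 11.

11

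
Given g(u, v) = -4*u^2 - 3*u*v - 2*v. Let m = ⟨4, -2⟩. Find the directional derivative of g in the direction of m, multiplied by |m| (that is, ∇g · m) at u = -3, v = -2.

106

∂g/∂u = -8*u - 3*v
∂g/∂v = -3*u - 2
∇g at (-3, -2) = (30, 7)
∇g · m = (30)(4) + (7)(-2) = 106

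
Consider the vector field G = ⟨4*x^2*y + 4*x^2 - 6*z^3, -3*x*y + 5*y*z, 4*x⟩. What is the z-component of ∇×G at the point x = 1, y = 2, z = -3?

-10

(∇×G)_3 = ∂G₂/∂x − ∂G₁/∂y
= -3*y − (4*x^2)
= -4*x^2 - 3*y
At (1, 2, -3): -10.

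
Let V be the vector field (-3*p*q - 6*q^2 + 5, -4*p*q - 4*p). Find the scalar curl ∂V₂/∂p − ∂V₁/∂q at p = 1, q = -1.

-9

∂V₂/∂p = -4*q - 4
∂V₁/∂q = -3*p - 12*q
Scalar curl = 3*p + 8*q - 4
At (1, -1): -9.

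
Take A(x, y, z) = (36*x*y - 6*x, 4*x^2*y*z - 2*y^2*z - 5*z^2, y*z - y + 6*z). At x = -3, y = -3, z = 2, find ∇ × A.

(147, 0, 252)

(∇×A)₁ = ∂A₃/∂y − ∂A₂/∂z = -4*x^2*y + 2*y^2 + 11*z - 1
(∇×A)₂ = ∂A₁/∂z − ∂A₃/∂x = 0
(∇×A)₃ = ∂A₂/∂x − ∂A₁/∂y = 8*x*y*z - 36*x
∇×A = (-4*x^2*y + 2*y^2 + 11*z - 1, 0, 8*x*y*z - 36*x)
At (-3, -3, 2): (147, 0, 252).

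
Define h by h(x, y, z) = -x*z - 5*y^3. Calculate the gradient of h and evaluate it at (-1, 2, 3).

∂h/∂x = -z
∂h/∂y = -15*y^2
∂h/∂z = -x
∇h = (-z, -15*y^2, -x)
At (-1, 2, 3): (-3, -60, 1).

(-3, -60, 1)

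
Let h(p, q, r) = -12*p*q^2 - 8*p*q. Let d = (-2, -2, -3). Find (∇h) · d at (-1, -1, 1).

∂h/∂p = -12*q^2 - 8*q
∂h/∂q = -24*p*q - 8*p
∂h/∂r = 0
∇h at (-1, -1, 1) = (-4, -16, 0)
∇h · d = (-4)(-2) + (-16)(-2) + (0)(-3) = 40

40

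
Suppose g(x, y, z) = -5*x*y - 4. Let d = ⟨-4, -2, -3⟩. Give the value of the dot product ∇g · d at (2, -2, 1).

-20

∂g/∂x = -5*y
∂g/∂y = -5*x
∂g/∂z = 0
∇g at (2, -2, 1) = (10, -10, 0)
∇g · d = (10)(-4) + (-10)(-2) + (0)(-3) = -20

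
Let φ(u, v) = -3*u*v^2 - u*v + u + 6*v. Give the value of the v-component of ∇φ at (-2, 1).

20

(∇φ)_2 = ∂φ/∂v = -6*u*v - u + 6
At (-2, 1): 20.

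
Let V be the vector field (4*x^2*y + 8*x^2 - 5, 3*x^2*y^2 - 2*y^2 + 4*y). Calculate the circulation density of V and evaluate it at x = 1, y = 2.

20

∂V₂/∂x = 6*x*y^2
∂V₁/∂y = 4*x^2
Scalar curl = -4*x^2 + 6*x*y^2
At (1, 2): 20.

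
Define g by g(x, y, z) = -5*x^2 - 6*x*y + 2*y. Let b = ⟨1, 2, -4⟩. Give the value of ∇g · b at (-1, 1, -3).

∂g/∂x = -10*x - 6*y
∂g/∂y = -6*x + 2
∂g/∂z = 0
∇g at (-1, 1, -3) = (4, 8, 0)
∇g · b = (4)(1) + (8)(2) + (0)(-4) = 20

20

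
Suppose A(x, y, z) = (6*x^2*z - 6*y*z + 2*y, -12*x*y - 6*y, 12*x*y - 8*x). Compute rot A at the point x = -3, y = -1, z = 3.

(∇×A)₁ = ∂A₃/∂y − ∂A₂/∂z = 12*x
(∇×A)₂ = ∂A₁/∂z − ∂A₃/∂x = 6*x^2 - 18*y + 8
(∇×A)₃ = ∂A₂/∂x − ∂A₁/∂y = -12*y + 6*z - 2
∇×A = (12*x, 6*x^2 - 18*y + 8, -12*y + 6*z - 2)
At (-3, -1, 3): (-36, 80, 28).

(-36, 80, 28)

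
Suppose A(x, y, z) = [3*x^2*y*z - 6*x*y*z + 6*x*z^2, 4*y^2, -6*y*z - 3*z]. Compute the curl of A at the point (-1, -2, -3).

(∇×A)₁ = ∂A₃/∂y − ∂A₂/∂z = -6*z
(∇×A)₂ = ∂A₁/∂z − ∂A₃/∂x = 3*x^2*y - 6*x*y + 12*x*z
(∇×A)₃ = ∂A₂/∂x − ∂A₁/∂y = -3*x^2*z + 6*x*z
∇×A = (-6*z, 3*x^2*y - 6*x*y + 12*x*z, -3*x^2*z + 6*x*z)
At (-1, -2, -3): (18, 18, 27).

(18, 18, 27)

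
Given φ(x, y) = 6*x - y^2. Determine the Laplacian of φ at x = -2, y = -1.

∂²φ/∂x² = 0
∂²φ/∂y² = -2
∇²φ = -2
At (-2, -1): -2.

-2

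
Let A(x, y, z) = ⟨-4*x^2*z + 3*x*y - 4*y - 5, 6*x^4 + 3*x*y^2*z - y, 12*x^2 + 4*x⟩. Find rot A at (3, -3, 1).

(-81, -112, 670)

(∇×A)₁ = ∂A₃/∂y − ∂A₂/∂z = -3*x*y^2
(∇×A)₂ = ∂A₁/∂z − ∂A₃/∂x = -4*x^2 - 24*x - 4
(∇×A)₃ = ∂A₂/∂x − ∂A₁/∂y = 24*x^3 - 3*x + 3*y^2*z + 4
∇×A = (-3*x*y^2, -4*x^2 - 24*x - 4, 24*x^3 - 3*x + 3*y^2*z + 4)
At (3, -3, 1): (-81, -112, 670).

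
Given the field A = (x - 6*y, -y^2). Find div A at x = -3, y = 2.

∂A₁/∂x = 1
∂A₂/∂y = -2*y
∇·A = -2*y + 1
At (-3, 2): -3.

-3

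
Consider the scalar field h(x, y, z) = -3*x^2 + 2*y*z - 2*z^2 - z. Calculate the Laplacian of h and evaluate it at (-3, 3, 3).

∂²h/∂x² = -6
∂²h/∂y² = 0
∂²h/∂z² = -4
∇²h = -10
At (-3, 3, 3): -10.

-10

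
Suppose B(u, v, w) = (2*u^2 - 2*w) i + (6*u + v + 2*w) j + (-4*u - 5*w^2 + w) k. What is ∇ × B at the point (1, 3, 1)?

(∇×B)₁ = ∂B₃/∂v − ∂B₂/∂w = -2
(∇×B)₂ = ∂B₁/∂w − ∂B₃/∂u = 2
(∇×B)₃ = ∂B₂/∂u − ∂B₁/∂v = 6
∇×B = (-2, 2, 6)
At (1, 3, 1): (-2, 2, 6).

(-2, 2, 6)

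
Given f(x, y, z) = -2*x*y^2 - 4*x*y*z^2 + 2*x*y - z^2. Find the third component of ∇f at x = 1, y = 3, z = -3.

(∇f)_3 = ∂f/∂z = -8*x*y*z - 2*z
At (1, 3, -3): 78.

78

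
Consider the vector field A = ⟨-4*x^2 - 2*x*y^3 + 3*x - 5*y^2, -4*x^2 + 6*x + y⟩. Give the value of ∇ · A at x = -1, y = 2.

∂A₁/∂x = -8*x - 2*y^3 + 3
∂A₂/∂y = 1
∇·A = -8*x - 2*y^3 + 4
At (-1, 2): -4.

-4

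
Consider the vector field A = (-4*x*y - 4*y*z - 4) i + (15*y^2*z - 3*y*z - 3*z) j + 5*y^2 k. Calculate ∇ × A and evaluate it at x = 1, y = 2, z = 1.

(∇×A)₁ = ∂A₃/∂y − ∂A₂/∂z = -15*y^2 + 13*y + 3
(∇×A)₂ = ∂A₁/∂z − ∂A₃/∂x = -4*y
(∇×A)₃ = ∂A₂/∂x − ∂A₁/∂y = 4*x + 4*z
∇×A = (-15*y^2 + 13*y + 3, -4*y, 4*x + 4*z)
At (1, 2, 1): (-31, -8, 8).

(-31, -8, 8)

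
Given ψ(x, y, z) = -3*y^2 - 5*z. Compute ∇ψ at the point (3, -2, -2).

∂ψ/∂x = 0
∂ψ/∂y = -6*y
∂ψ/∂z = -5
∇ψ = (0, -6*y, -5)
At (3, -2, -2): (0, 12, -5).

(0, 12, -5)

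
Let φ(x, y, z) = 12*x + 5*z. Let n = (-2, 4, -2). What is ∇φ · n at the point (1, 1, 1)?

∂φ/∂x = 12
∂φ/∂y = 0
∂φ/∂z = 5
∇φ at (1, 1, 1) = (12, 0, 5)
∇φ · n = (12)(-2) + (0)(4) + (5)(-2) = -34

-34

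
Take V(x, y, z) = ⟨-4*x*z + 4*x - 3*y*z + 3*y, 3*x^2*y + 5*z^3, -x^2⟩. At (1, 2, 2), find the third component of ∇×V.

(∇×V)_3 = ∂V₂/∂x − ∂V₁/∂y
= 6*x*y − (-3*z + 3)
= 6*x*y + 3*z - 3
At (1, 2, 2): 15.

15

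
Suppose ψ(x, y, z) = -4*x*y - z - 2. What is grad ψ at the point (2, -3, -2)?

(12, -8, -1)

∂ψ/∂x = -4*y
∂ψ/∂y = -4*x
∂ψ/∂z = -1
∇ψ = (-4*y, -4*x, -1)
At (2, -3, -2): (12, -8, -1).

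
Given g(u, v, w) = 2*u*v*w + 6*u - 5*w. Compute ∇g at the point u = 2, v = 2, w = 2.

(14, 8, 3)

∂g/∂u = 2*v*w + 6
∂g/∂v = 2*u*w
∂g/∂w = 2*u*v - 5
∇g = (2*v*w + 6, 2*u*w, 2*u*v - 5)
At (2, 2, 2): (14, 8, 3).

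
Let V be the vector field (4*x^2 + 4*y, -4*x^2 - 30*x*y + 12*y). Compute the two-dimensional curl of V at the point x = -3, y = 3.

-70

∂V₂/∂x = -8*x - 30*y
∂V₁/∂y = 4
Scalar curl = -8*x - 30*y - 4
At (-3, 3): -70.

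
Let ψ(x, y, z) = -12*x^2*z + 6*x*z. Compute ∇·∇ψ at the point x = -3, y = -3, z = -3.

∂²ψ/∂x² = -24*z
∂²ψ/∂y² = 0
∂²ψ/∂z² = 0
∇²ψ = -24*z
At (-3, -3, -3): 72.

72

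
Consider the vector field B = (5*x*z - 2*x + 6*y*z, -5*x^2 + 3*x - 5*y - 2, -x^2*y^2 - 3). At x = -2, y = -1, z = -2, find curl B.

(8, -20, 35)

(∇×B)₁ = ∂B₃/∂y − ∂B₂/∂z = -2*x^2*y
(∇×B)₂ = ∂B₁/∂z − ∂B₃/∂x = 2*x*y^2 + 5*x + 6*y
(∇×B)₃ = ∂B₂/∂x − ∂B₁/∂y = -10*x - 6*z + 3
∇×B = (-2*x^2*y, 2*x*y^2 + 5*x + 6*y, -10*x - 6*z + 3)
At (-2, -1, -2): (8, -20, 35).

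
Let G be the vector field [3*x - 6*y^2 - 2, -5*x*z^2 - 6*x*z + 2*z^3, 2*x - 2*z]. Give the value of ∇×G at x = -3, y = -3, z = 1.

(-54, -2, -47)

(∇×G)₁ = ∂G₃/∂y − ∂G₂/∂z = 10*x*z + 6*x - 6*z^2
(∇×G)₂ = ∂G₁/∂z − ∂G₃/∂x = -2
(∇×G)₃ = ∂G₂/∂x − ∂G₁/∂y = 12*y - 5*z^2 - 6*z
∇×G = (10*x*z + 6*x - 6*z^2, -2, 12*y - 5*z^2 - 6*z)
At (-3, -3, 1): (-54, -2, -47).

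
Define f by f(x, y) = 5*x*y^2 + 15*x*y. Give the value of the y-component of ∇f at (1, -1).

5

(∇f)_2 = ∂f/∂y = 10*x*y + 15*x
At (1, -1): 5.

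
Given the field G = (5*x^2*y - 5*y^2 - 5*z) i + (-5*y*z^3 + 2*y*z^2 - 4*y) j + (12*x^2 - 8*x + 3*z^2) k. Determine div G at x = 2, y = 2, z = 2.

∂G₁/∂x = 10*x*y
∂G₂/∂y = -5*z^3 + 2*z^2 - 4
∂G₃/∂z = 6*z
∇·G = 10*x*y - 5*z^3 + 2*z^2 + 6*z - 4
At (2, 2, 2): 16.

16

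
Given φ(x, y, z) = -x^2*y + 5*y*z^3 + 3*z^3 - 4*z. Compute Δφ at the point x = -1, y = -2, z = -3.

∂²φ/∂x² = -2*y
∂²φ/∂y² = 0
∂²φ/∂z² = 6*z*(5*y + 3)
∇²φ = 30*y*z - 2*y + 18*z
At (-1, -2, -3): 130.

130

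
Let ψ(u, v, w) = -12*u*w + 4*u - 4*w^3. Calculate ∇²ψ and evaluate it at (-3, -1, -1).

24

∂²ψ/∂u² = 0
∂²ψ/∂v² = 0
∂²ψ/∂w² = -24*w
∇²ψ = -24*w
At (-3, -1, -1): 24.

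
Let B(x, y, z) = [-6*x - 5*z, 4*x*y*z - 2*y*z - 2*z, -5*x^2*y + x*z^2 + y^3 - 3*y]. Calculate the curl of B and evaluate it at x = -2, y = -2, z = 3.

(-29, 26, -24)

(∇×B)₁ = ∂B₃/∂y − ∂B₂/∂z = -5*x^2 - 4*x*y + 3*y^2 + 2*y - 1
(∇×B)₂ = ∂B₁/∂z − ∂B₃/∂x = 10*x*y - z^2 - 5
(∇×B)₃ = ∂B₂/∂x − ∂B₁/∂y = 4*y*z
∇×B = (-5*x^2 - 4*x*y + 3*y^2 + 2*y - 1, 10*x*y - z^2 - 5, 4*y*z)
At (-2, -2, 3): (-29, 26, -24).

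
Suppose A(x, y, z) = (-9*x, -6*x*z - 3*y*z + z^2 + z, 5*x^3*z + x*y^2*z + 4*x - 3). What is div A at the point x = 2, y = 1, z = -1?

36

∂A₁/∂x = -9
∂A₂/∂y = -3*z
∂A₃/∂z = 5*x^3 + x*y^2
∇·A = 5*x^3 + x*y^2 - 3*z - 9
At (2, 1, -1): 36.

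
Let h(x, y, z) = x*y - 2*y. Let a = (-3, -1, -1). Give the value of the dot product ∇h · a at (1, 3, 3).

∂h/∂x = y
∂h/∂y = x - 2
∂h/∂z = 0
∇h at (1, 3, 3) = (3, -1, 0)
∇h · a = (3)(-3) + (-1)(-1) + (0)(-1) = -8

-8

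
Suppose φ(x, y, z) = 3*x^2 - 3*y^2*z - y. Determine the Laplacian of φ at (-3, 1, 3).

∂²φ/∂x² = 6
∂²φ/∂y² = -6*z
∂²φ/∂z² = 0
∇²φ = -6*z + 6
At (-3, 1, 3): -12.

-12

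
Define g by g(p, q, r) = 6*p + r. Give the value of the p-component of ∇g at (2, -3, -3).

6

(∇g)_1 = ∂g/∂p = 6
At (2, -3, -3): 6.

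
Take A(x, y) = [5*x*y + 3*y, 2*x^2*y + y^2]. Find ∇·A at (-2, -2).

∂A₁/∂x = 5*y
∂A₂/∂y = 2*x^2 + 2*y
∇·A = 2*x^2 + 7*y
At (-2, -2): -6.

-6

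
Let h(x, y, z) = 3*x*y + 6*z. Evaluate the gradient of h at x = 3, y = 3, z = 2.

(9, 9, 6)

∂h/∂x = 3*y
∂h/∂y = 3*x
∂h/∂z = 6
∇h = (3*y, 3*x, 6)
At (3, 3, 2): (9, 9, 6).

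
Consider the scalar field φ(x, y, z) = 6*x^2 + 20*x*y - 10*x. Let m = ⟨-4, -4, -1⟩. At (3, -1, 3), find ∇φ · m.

-264

∂φ/∂x = 12*x + 20*y - 10
∂φ/∂y = 20*x
∂φ/∂z = 0
∇φ at (3, -1, 3) = (6, 60, 0)
∇φ · m = (6)(-4) + (60)(-4) + (0)(-1) = -264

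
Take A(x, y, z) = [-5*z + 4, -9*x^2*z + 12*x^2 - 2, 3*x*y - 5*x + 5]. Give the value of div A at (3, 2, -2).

∂A₁/∂x = 0
∂A₂/∂y = 0
∂A₃/∂z = 0
∇·A = 0
At (3, 2, -2): 0.

0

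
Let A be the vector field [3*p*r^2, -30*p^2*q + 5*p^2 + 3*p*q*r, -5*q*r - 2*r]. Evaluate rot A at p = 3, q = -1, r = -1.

(14, -18, 213)

(∇×A)₁ = ∂A₃/∂q − ∂A₂/∂r = -3*p*q - 5*r
(∇×A)₂ = ∂A₁/∂r − ∂A₃/∂p = 6*p*r
(∇×A)₃ = ∂A₂/∂p − ∂A₁/∂q = -60*p*q + 10*p + 3*q*r
∇×A = (-3*p*q - 5*r, 6*p*r, -60*p*q + 10*p + 3*q*r)
At (3, -1, -1): (14, -18, 213).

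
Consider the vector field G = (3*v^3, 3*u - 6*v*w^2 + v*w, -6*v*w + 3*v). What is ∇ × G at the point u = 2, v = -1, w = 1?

(-14, 0, -6)

(∇×G)₁ = ∂G₃/∂v − ∂G₂/∂w = 12*v*w - v - 6*w + 3
(∇×G)₂ = ∂G₁/∂w − ∂G₃/∂u = 0
(∇×G)₃ = ∂G₂/∂u − ∂G₁/∂v = -9*v^2 + 3
∇×G = (12*v*w - v - 6*w + 3, 0, -9*v^2 + 3)
At (2, -1, 1): (-14, 0, -6).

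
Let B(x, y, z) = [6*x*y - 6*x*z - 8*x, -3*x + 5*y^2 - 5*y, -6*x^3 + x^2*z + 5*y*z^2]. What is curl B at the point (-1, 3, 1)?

(5, 26, 3)

(∇×B)₁ = ∂B₃/∂y − ∂B₂/∂z = 5*z^2
(∇×B)₂ = ∂B₁/∂z − ∂B₃/∂x = 18*x^2 - 2*x*z - 6*x
(∇×B)₃ = ∂B₂/∂x − ∂B₁/∂y = -6*x - 3
∇×B = (5*z^2, 18*x^2 - 2*x*z - 6*x, -6*x - 3)
At (-1, 3, 1): (5, 26, 3).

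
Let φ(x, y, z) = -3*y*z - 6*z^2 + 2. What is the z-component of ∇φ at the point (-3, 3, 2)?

-33

(∇φ)_3 = ∂φ/∂z = -3*y - 12*z
At (-3, 3, 2): -33.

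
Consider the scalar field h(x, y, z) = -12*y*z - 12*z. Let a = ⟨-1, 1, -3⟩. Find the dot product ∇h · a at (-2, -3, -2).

∂h/∂x = 0
∂h/∂y = -12*z
∂h/∂z = -12*y - 12
∇h at (-2, -3, -2) = (0, 24, 24)
∇h · a = (0)(-1) + (24)(1) + (24)(-3) = -48

-48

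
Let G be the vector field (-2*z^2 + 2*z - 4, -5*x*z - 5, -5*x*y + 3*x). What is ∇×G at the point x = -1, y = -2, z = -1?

(0, -7, 5)

(∇×G)₁ = ∂G₃/∂y − ∂G₂/∂z = 0
(∇×G)₂ = ∂G₁/∂z − ∂G₃/∂x = 5*y - 4*z - 1
(∇×G)₃ = ∂G₂/∂x − ∂G₁/∂y = -5*z
∇×G = (0, 5*y - 4*z - 1, -5*z)
At (-1, -2, -1): (0, -7, 5).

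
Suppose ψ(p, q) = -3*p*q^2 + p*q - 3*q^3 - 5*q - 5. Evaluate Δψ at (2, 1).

-30

∂²ψ/∂p² = 0
∂²ψ/∂q² = -6*(p + 3*q)
∇²ψ = -6*p - 18*q
At (2, 1): -30.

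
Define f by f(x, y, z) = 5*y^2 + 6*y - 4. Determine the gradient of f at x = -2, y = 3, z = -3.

(0, 36, 0)

∂f/∂x = 0
∂f/∂y = 10*y + 6
∂f/∂z = 0
∇f = (0, 10*y + 6, 0)
At (-2, 3, -3): (0, 36, 0).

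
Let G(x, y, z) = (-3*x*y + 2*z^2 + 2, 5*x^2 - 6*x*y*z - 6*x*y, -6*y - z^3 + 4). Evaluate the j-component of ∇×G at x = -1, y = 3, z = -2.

(∇×G)_2 = ∂G₁/∂z − ∂G₃/∂x
= 4*z − (0)
= 4*z
At (-1, 3, -2): -8.

-8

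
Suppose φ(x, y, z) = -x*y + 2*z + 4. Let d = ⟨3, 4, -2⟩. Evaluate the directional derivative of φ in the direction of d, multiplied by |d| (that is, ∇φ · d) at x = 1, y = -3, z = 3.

1

∂φ/∂x = -y
∂φ/∂y = -x
∂φ/∂z = 2
∇φ at (1, -3, 3) = (3, -1, 2)
∇φ · d = (3)(3) + (-1)(4) + (2)(-2) = 1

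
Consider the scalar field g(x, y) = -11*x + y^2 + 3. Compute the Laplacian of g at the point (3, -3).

2

∂²g/∂x² = 0
∂²g/∂y² = 2
∇²g = 2
At (3, -3): 2.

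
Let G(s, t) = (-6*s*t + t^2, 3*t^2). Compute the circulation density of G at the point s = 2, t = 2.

∂G₂/∂s = 0
∂G₁/∂t = -6*s + 2*t
Scalar curl = 6*s - 2*t
At (2, 2): 8.

8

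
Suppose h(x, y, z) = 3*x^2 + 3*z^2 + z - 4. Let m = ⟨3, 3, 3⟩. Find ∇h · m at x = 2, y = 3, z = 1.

∂h/∂x = 6*x
∂h/∂y = 0
∂h/∂z = 6*z + 1
∇h at (2, 3, 1) = (12, 0, 7)
∇h · m = (12)(3) + (0)(3) + (7)(3) = 57

57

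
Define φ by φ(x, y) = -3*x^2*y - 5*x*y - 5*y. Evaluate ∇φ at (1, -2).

(22, -13)

∂φ/∂x = -6*x*y - 5*y
∂φ/∂y = -3*x^2 - 5*x - 5
∇φ = (-6*x*y - 5*y, -3*x^2 - 5*x - 5)
At (1, -2): (22, -13).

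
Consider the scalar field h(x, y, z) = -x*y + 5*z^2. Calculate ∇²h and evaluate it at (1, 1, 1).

∂²h/∂x² = 0
∂²h/∂y² = 0
∂²h/∂z² = 10
∇²h = 10
At (1, 1, 1): 10.

10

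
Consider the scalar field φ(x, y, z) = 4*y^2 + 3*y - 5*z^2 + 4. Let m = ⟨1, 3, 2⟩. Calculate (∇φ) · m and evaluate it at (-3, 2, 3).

∂φ/∂x = 0
∂φ/∂y = 8*y + 3
∂φ/∂z = -10*z
∇φ at (-3, 2, 3) = (0, 19, -30)
∇φ · m = (0)(1) + (19)(3) + (-30)(2) = -3

-3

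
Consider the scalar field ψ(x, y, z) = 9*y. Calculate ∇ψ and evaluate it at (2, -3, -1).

∂ψ/∂x = 0
∂ψ/∂y = 9
∂ψ/∂z = 0
∇ψ = (0, 9, 0)
At (2, -3, -1): (0, 9, 0).

(0, 9, 0)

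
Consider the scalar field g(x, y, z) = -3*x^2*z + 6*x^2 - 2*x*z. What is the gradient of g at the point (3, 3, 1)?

∂g/∂x = -6*x*z + 12*x - 2*z
∂g/∂y = 0
∂g/∂z = -3*x^2 - 2*x
∇g = (-6*x*z + 12*x - 2*z, 0, -3*x^2 - 2*x)
At (3, 3, 1): (16, 0, -33).

(16, 0, -33)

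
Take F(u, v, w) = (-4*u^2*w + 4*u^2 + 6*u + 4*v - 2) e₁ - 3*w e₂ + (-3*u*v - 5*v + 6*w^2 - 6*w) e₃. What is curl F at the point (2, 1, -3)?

(-8, -13, -4)

(∇×F)₁ = ∂F₃/∂v − ∂F₂/∂w = -3*u - 2
(∇×F)₂ = ∂F₁/∂w − ∂F₃/∂u = -4*u^2 + 3*v
(∇×F)₃ = ∂F₂/∂u − ∂F₁/∂v = -4
∇×F = (-3*u - 2, -4*u^2 + 3*v, -4)
At (2, 1, -3): (-8, -13, -4).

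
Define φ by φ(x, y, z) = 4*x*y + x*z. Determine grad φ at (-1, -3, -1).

∂φ/∂x = 4*y + z
∂φ/∂y = 4*x
∂φ/∂z = x
∇φ = (4*y + z, 4*x, x)
At (-1, -3, -1): (-13, -4, -1).

(-13, -4, -1)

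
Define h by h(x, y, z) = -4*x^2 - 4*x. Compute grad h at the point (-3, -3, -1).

(20, 0, 0)

∂h/∂x = -8*x - 4
∂h/∂y = 0
∂h/∂z = 0
∇h = (-8*x - 4, 0, 0)
At (-3, -3, -1): (20, 0, 0).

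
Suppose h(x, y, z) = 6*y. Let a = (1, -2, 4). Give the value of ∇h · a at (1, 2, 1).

-12

∂h/∂x = 0
∂h/∂y = 6
∂h/∂z = 0
∇h at (1, 2, 1) = (0, 6, 0)
∇h · a = (0)(1) + (6)(-2) + (0)(4) = -12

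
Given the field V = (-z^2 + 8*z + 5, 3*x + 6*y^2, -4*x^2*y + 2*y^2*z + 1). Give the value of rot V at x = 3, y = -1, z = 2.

(∇×V)₁ = ∂V₃/∂y − ∂V₂/∂z = -4*x^2 + 4*y*z
(∇×V)₂ = ∂V₁/∂z − ∂V₃/∂x = 8*x*y - 2*z + 8
(∇×V)₃ = ∂V₂/∂x − ∂V₁/∂y = 3
∇×V = (-4*x^2 + 4*y*z, 8*x*y - 2*z + 8, 3)
At (3, -1, 2): (-44, -20, 3).

(-44, -20, 3)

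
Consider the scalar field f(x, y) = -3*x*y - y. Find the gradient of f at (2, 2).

(-6, -7)

∂f/∂x = -3*y
∂f/∂y = -3*x - 1
∇f = (-3*y, -3*x - 1)
At (2, 2): (-6, -7).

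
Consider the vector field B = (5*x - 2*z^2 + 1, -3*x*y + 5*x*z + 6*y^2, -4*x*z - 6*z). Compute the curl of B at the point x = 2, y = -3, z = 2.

(-10, 0, 19)

(∇×B)₁ = ∂B₃/∂y − ∂B₂/∂z = -5*x
(∇×B)₂ = ∂B₁/∂z − ∂B₃/∂x = 0
(∇×B)₃ = ∂B₂/∂x − ∂B₁/∂y = -3*y + 5*z
∇×B = (-5*x, 0, -3*y + 5*z)
At (2, -3, 2): (-10, 0, 19).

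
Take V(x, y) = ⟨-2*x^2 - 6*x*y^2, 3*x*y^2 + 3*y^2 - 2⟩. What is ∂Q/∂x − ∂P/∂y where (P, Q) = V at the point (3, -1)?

-33

∂V₂/∂x = 3*y^2
∂V₁/∂y = -12*x*y
Scalar curl = 12*x*y + 3*y^2
At (3, -1): -33.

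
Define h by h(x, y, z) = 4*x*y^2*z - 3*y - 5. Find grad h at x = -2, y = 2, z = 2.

∂h/∂x = 4*y^2*z
∂h/∂y = 8*x*y*z - 3
∂h/∂z = 4*x*y^2
∇h = (4*y^2*z, 8*x*y*z - 3, 4*x*y^2)
At (-2, 2, 2): (32, -67, -32).

(32, -67, -32)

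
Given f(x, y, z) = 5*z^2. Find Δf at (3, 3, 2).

∂²f/∂x² = 0
∂²f/∂y² = 0
∂²f/∂z² = 10
∇²f = 10
At (3, 3, 2): 10.

10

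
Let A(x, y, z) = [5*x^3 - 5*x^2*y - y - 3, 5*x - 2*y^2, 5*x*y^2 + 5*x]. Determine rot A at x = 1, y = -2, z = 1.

(∇×A)₁ = ∂A₃/∂y − ∂A₂/∂z = 10*x*y
(∇×A)₂ = ∂A₁/∂z − ∂A₃/∂x = -5*y^2 - 5
(∇×A)₃ = ∂A₂/∂x − ∂A₁/∂y = 5*x^2 + 6
∇×A = (10*x*y, -5*y^2 - 5, 5*x^2 + 6)
At (1, -2, 1): (-20, -25, 11).

(-20, -25, 11)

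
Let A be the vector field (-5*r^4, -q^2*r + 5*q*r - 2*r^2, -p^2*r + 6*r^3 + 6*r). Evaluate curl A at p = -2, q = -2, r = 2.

(∇×A)₁ = ∂A₃/∂q − ∂A₂/∂r = q^2 - 5*q + 4*r
(∇×A)₂ = ∂A₁/∂r − ∂A₃/∂p = 2*p*r - 20*r^3
(∇×A)₃ = ∂A₂/∂p − ∂A₁/∂q = 0
∇×A = (q^2 - 5*q + 4*r, 2*p*r - 20*r^3, 0)
At (-2, -2, 2): (22, -168, 0).

(22, -168, 0)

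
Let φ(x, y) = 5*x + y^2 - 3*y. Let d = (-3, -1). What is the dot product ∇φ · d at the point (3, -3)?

∂φ/∂x = 5
∂φ/∂y = 2*y - 3
∇φ at (3, -3) = (5, -9)
∇φ · d = (5)(-3) + (-9)(-1) = -6

-6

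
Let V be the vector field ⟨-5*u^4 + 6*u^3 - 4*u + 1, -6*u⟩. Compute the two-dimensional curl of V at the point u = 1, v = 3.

∂V₂/∂u = -6
∂V₁/∂v = 0
Scalar curl = -6
At (1, 3): -6.

-6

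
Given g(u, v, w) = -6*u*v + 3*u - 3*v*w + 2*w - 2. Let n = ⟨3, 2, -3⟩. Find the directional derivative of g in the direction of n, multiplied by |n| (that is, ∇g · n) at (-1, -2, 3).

∂g/∂u = -6*v + 3
∂g/∂v = -6*u - 3*w
∂g/∂w = -3*v + 2
∇g at (-1, -2, 3) = (15, -3, 8)
∇g · n = (15)(3) + (-3)(2) + (8)(-3) = 15

15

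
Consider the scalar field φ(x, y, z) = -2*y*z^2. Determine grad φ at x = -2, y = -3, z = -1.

(0, -2, -12)

∂φ/∂x = 0
∂φ/∂y = -2*z^2
∂φ/∂z = -4*y*z
∇φ = (0, -2*z^2, -4*y*z)
At (-2, -3, -1): (0, -2, -12).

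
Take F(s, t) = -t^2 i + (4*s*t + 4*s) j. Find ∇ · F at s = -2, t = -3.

-8

∂F₁/∂s = 0
∂F₂/∂t = 4*s
∇·F = 4*s
At (-2, -3): -8.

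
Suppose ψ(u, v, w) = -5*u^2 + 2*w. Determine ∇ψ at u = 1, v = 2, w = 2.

(-10, 0, 2)

∂ψ/∂u = -10*u
∂ψ/∂v = 0
∂ψ/∂w = 2
∇ψ = (-10*u, 0, 2)
At (1, 2, 2): (-10, 0, 2).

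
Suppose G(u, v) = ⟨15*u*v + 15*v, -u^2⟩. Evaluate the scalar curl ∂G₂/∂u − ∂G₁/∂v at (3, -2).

∂G₂/∂u = -2*u
∂G₁/∂v = 15*u + 15
Scalar curl = -17*u - 15
At (3, -2): -66.

-66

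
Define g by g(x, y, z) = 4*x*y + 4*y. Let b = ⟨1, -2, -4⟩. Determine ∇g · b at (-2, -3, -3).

-4

∂g/∂x = 4*y
∂g/∂y = 4*x + 4
∂g/∂z = 0
∇g at (-2, -3, -3) = (-12, -4, 0)
∇g · b = (-12)(1) + (-4)(-2) + (0)(-4) = -4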